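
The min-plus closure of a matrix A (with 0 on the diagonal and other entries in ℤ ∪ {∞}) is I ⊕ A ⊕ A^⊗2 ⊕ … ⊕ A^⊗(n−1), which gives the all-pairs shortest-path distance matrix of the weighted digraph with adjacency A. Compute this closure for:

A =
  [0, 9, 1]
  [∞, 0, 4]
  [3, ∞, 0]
Closure =
  [0, 9, 1]
  [7, 0, 4]
  [3, 12, 0]

This is the Floyd-Warshall all-pairs shortest-path computation. For each intermediate vertex k = 0, 1, …, 2, update dist[i][j] ← min(dist[i][j], dist[i][k] + dist[k][j]). The final matrix gives, for each (i, j), the minimum total weight of any directed path from i to j (possibly empty when i = j).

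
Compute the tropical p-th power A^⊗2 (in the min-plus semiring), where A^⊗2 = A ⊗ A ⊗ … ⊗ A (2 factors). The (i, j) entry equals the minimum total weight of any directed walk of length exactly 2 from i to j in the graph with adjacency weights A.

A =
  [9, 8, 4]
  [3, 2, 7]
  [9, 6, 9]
A^⊗2 =
  [11, 10, 13]
  [5, 4, 7]
  [9, 8, 13]

Each entry (A^⊗2)_ij equals the minimum over all length-2 walks i = v_0 → v_1 → … → v_2 = j of Σ_t A[v_t][v_{t+1}]. For example, for (i, j) = (0, 2) we minimise over 3 possible intermediate vertex sequences; the minimum is 13, attained along the walk 0 → 0 → 2.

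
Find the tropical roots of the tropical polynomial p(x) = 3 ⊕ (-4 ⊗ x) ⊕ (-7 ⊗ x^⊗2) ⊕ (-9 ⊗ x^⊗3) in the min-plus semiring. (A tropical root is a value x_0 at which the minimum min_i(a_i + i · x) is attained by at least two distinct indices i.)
Roots: {2, 3, 7}

Each tropical root is a break point of the lower envelope of the lines y = a_i + i · x (there are 4 lines, with slopes 0, 1, ..., 3). Only the lines that attain the minimum somewhere contribute to roots; other lines are dominated. Here the surviving (envelope) indices are i = 3, i = 2, i = 1, i = 0.
Intersections between consecutive envelope lines give the roots: for adjacent envelope indices i < j the intersection is x = (a_i − a_j) / (j − i). Reading off the sorted break points: {2, 3, 7}.
Verification: at each break x_0, at least two indices attain the minimum of min_i(a_i + i · x_0).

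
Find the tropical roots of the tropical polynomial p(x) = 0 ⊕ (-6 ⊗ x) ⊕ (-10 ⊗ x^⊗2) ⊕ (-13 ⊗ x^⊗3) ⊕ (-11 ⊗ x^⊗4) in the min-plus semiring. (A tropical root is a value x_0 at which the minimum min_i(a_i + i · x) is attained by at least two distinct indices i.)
Roots: {-2, 3, 4, 6}

Each tropical root is a break point of the lower envelope of the lines y = a_i + i · x (there are 5 lines, with slopes 0, 1, ..., 4). Only the lines that attain the minimum somewhere contribute to roots; other lines are dominated. Here the surviving (envelope) indices are i = 4, i = 3, i = 2, i = 1, i = 0.
Intersections between consecutive envelope lines give the roots: for adjacent envelope indices i < j the intersection is x = (a_i − a_j) / (j − i). Reading off the sorted break points: {-2, 3, 4, 6}.
Verification: at each break x_0, at least two indices attain the minimum of min_i(a_i + i · x_0).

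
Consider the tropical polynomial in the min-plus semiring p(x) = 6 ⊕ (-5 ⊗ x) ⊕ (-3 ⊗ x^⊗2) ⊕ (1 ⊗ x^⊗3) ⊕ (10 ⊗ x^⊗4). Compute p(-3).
p(-3) = -9

A tropical monomial a ⊗ x^⊗i evaluates to a + i · x. Evaluating each term at x = -3:
  Term 0 contributes 6 + 0 · -3 = 6
  Term 1 contributes -5 + 1 · -3 = -8
  Term 2 contributes -3 + 2 · -3 = -9
  Term 3 contributes 1 + 3 · -3 = -8
  Term 4 contributes 10 + 4 · -3 = -2
p(-3) = ⊕ of these = min[6, -8, -9, -8, -2] = -9.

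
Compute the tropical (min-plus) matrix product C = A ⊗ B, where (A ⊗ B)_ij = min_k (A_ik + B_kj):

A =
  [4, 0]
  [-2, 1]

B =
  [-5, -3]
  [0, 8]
A ⊗ B =
  [-1, 1]
  [-7, -5]

Apply the min-plus product entry-by-entry:
  C[0][0] = min over k of (A[0][0] + B[0][0] = 4 + -5 = -1, A[0][1] + B[1][0] = 0 + 0 = 0) = -1 (attained at k = 0)
  C[0][1] = min over k of (A[0][0] + B[0][1] = 4 + -3 = 1, A[0][1] + B[1][1] = 0 + 8 = 8) = 1 (attained at k = 0)
  C[1][0] = min over k of (A[1][0] + B[0][0] = -2 + -5 = -7, A[1][1] + B[1][0] = 1 + 0 = 1) = -7 (attained at k = 0)
  C[1][1] = min over k of (A[1][0] + B[0][1] = -2 + -3 = -5, A[1][1] + B[1][1] = 1 + 8 = 9) = -5 (attained at k = 0)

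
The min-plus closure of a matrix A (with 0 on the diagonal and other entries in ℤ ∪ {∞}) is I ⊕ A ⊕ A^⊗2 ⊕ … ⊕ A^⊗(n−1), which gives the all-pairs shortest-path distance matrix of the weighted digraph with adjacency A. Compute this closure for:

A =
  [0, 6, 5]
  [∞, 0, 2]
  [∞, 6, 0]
Closure =
  [0, 6, 5]
  [∞, 0, 2]
  [∞, 6, 0]

This is the Floyd-Warshall all-pairs shortest-path computation. For each intermediate vertex k = 0, 1, …, 2, update dist[i][j] ← min(dist[i][j], dist[i][k] + dist[k][j]). The final matrix gives, for each (i, j), the minimum total weight of any directed path from i to j (possibly empty when i = j).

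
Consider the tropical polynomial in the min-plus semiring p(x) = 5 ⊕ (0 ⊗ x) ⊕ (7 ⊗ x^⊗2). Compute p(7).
p(7) = 5

A tropical monomial a ⊗ x^⊗i evaluates to a + i · x. Evaluating each term at x = 7:
  Term 0 contributes 5 + 0 · 7 = 5
  Term 1 contributes 0 + 1 · 7 = 7
  Term 2 contributes 7 + 2 · 7 = 21
p(7) = ⊕ of these = min[5, 7, 21] = 5.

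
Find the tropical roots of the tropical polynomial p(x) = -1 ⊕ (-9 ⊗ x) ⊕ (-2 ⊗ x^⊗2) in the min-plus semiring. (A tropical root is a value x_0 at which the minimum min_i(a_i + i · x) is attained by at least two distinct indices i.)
Roots: {-7, 8}

Each tropical root is a break point of the lower envelope of the lines y = a_i + i · x (there are 3 lines, with slopes 0, 1, ..., 2). Only the lines that attain the minimum somewhere contribute to roots; other lines are dominated. Here the surviving (envelope) indices are i = 2, i = 1, i = 0.
Intersections between consecutive envelope lines give the roots: for adjacent envelope indices i < j the intersection is x = (a_i − a_j) / (j − i). Reading off the sorted break points: {-7, 8}.
Verification: at each break x_0, at least two indices attain the minimum of min_i(a_i + i · x_0).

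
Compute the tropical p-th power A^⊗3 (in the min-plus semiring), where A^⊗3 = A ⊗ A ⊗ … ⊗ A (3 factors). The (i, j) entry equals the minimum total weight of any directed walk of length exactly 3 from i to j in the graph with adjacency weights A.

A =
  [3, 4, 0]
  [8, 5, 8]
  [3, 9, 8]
A^⊗3 =
  [6, 7, 3]
  [11, 15, 11]
  [6, 10, 6]

Each entry (A^⊗3)_ij equals the minimum over all length-3 walks i = v_0 → v_1 → … → v_3 = j of Σ_t A[v_t][v_{t+1}]. For example, for (i, j) = (0, 2) we minimise over 9 possible intermediate vertex sequences; the minimum is 3, attained along the walk 0 → 2 → 0 → 2.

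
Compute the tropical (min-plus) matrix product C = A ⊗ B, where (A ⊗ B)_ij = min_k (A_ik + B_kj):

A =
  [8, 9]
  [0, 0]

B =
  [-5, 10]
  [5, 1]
A ⊗ B =
  [3, 10]
  [-5, 1]

Apply the min-plus product entry-by-entry:
  C[0][0] = min over k of (A[0][0] + B[0][0] = 8 + -5 = 3, A[0][1] + B[1][0] = 9 + 5 = 14) = 3 (attained at k = 0)
  C[0][1] = min over k of (A[0][0] + B[0][1] = 8 + 10 = 18, A[0][1] + B[1][1] = 9 + 1 = 10) = 10 (attained at k = 1)
  C[1][0] = min over k of (A[1][0] + B[0][0] = 0 + -5 = -5, A[1][1] + B[1][0] = 0 + 5 = 5) = -5 (attained at k = 0)
  C[1][1] = min over k of (A[1][0] + B[0][1] = 0 + 10 = 10, A[1][1] + B[1][1] = 0 + 1 = 1) = 1 (attained at k = 1)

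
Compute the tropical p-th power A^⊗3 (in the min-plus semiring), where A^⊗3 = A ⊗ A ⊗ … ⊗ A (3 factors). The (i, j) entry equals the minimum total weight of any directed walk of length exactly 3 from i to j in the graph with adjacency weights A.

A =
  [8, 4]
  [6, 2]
A^⊗3 =
  [12, 8]
  [10, 6]

Each entry (A^⊗3)_ij equals the minimum over all length-3 walks i = v_0 → v_1 → … → v_3 = j of Σ_t A[v_t][v_{t+1}]. For example, for (i, j) = (0, 1) we minimise over 4 possible intermediate vertex sequences; the minimum is 8, attained along the walk 0 → 1 → 1 → 1.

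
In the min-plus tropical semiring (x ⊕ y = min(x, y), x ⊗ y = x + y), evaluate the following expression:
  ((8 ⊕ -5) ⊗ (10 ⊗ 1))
((8 ⊕ -5) ⊗ (10 ⊗ 1)) = 6

Expand innermost to outermost. Recall ⊕ takes the minimum of its arguments and ⊗ takes their sum. Working out the expression ((8 ⊕ -5) ⊗ (10 ⊗ 1)) gives 6.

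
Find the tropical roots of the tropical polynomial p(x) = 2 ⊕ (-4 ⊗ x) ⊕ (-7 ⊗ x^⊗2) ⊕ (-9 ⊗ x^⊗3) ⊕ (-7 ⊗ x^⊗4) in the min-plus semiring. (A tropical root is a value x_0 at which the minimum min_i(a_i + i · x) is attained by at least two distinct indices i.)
Roots: {-2, 2, 3, 6}

Each tropical root is a break point of the lower envelope of the lines y = a_i + i · x (there are 5 lines, with slopes 0, 1, ..., 4). Only the lines that attain the minimum somewhere contribute to roots; other lines are dominated. Here the surviving (envelope) indices are i = 4, i = 3, i = 2, i = 1, i = 0.
Intersections between consecutive envelope lines give the roots: for adjacent envelope indices i < j the intersection is x = (a_i − a_j) / (j − i). Reading off the sorted break points: {-2, 2, 3, 6}.
Verification: at each break x_0, at least two indices attain the minimum of min_i(a_i + i · x_0).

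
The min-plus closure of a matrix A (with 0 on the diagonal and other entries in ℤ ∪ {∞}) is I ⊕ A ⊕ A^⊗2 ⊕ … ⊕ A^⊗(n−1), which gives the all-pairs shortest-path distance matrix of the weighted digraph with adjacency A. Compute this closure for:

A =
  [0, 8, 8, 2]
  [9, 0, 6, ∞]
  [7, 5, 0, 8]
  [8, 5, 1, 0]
Closure =
  [0, 7, 3, 2]
  [9, 0, 6, 11]
  [7, 5, 0, 8]
  [8, 5, 1, 0]

This is the Floyd-Warshall all-pairs shortest-path computation. For each intermediate vertex k = 0, 1, …, 3, update dist[i][j] ← min(dist[i][j], dist[i][k] + dist[k][j]). The final matrix gives, for each (i, j), the minimum total weight of any directed path from i to j (possibly empty when i = j).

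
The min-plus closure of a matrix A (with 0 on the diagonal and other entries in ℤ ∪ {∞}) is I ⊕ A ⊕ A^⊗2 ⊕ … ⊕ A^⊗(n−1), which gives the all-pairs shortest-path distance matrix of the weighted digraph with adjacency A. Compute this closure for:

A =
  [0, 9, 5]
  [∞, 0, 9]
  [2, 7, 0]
Closure =
  [0, 9, 5]
  [11, 0, 9]
  [2, 7, 0]

This is the Floyd-Warshall all-pairs shortest-path computation. For each intermediate vertex k = 0, 1, …, 2, update dist[i][j] ← min(dist[i][j], dist[i][k] + dist[k][j]). The final matrix gives, for each (i, j), the minimum total weight of any directed path from i to j (possibly empty when i = j).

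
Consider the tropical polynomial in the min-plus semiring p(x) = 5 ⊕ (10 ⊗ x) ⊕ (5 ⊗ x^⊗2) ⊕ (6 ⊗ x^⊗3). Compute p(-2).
p(-2) = 0

A tropical monomial a ⊗ x^⊗i evaluates to a + i · x. Evaluating each term at x = -2:
  Term 0 contributes 5 + 0 · -2 = 5
  Term 1 contributes 10 + 1 · -2 = 8
  Term 2 contributes 5 + 2 · -2 = 1
  Term 3 contributes 6 + 3 · -2 = 0
p(-2) = ⊕ of these = min[5, 8, 1, 0] = 0.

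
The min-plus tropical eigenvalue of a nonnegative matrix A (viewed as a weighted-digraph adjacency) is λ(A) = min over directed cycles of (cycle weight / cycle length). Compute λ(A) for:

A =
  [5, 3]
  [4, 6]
λ(A) = 7/2

Enumerate directed cycles and compute their means (weight / length). Sample:
  cycle 0 → 0: weight = 5, length = 1, mean = 5/1 ≈ 5.000
  cycle 1 → 1: weight = 6, length = 1, mean = 6/1 ≈ 6.000
  cycle 0 → 1 → 0: weight = 7, length = 2, mean = 7/2 ≈ 3.500
  cycle 1 → 0 → 1: weight = 7, length = 2, mean = 7/2 ≈ 3.500
Minimum mean = 3.500, attained e.g. along the cycle 0 → 1 → 0 with weight 7 and length 2. So λ(A) = 7/2 = 7/2.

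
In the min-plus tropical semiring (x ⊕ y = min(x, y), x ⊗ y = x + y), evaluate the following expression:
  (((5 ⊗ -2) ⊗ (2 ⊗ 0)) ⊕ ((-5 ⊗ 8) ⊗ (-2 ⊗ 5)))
(((5 ⊗ -2) ⊗ (2 ⊗ 0)) ⊕ ((-5 ⊗ 8) ⊗ (-2 ⊗ 5))) = 5

Expand innermost to outermost. Recall ⊕ takes the minimum of its arguments and ⊗ takes their sum. Working out the expression (((5 ⊗ -2) ⊗ (2 ⊗ 0)) ⊕ ((-5 ⊗ 8) ⊗ (-2 ⊗ 5))) gives 5.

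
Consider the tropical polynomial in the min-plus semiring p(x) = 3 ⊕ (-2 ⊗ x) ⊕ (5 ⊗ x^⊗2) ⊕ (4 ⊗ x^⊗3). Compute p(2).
p(2) = 0

A tropical monomial a ⊗ x^⊗i evaluates to a + i · x. Evaluating each term at x = 2:
  Term 0 contributes 3 + 0 · 2 = 3
  Term 1 contributes -2 + 1 · 2 = 0
  Term 2 contributes 5 + 2 · 2 = 9
  Term 3 contributes 4 + 3 · 2 = 10
p(2) = ⊕ of these = min[3, 0, 9, 10] = 0.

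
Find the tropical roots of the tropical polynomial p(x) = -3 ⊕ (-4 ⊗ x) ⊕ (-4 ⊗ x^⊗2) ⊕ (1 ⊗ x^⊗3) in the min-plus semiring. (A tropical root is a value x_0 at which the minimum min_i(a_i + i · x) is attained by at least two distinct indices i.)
Roots: {-5, 0, 1}

Each tropical root is a break point of the lower envelope of the lines y = a_i + i · x (there are 4 lines, with slopes 0, 1, ..., 3). Only the lines that attain the minimum somewhere contribute to roots; other lines are dominated. Here the surviving (envelope) indices are i = 3, i = 2, i = 1, i = 0.
Intersections between consecutive envelope lines give the roots: for adjacent envelope indices i < j the intersection is x = (a_i − a_j) / (j − i). Reading off the sorted break points: {-5, 0, 1}.
Verification: at each break x_0, at least two indices attain the minimum of min_i(a_i + i · x_0).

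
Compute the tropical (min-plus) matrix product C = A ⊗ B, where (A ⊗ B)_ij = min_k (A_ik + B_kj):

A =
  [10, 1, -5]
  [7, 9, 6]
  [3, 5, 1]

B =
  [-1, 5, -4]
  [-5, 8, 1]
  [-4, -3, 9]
A ⊗ B =
  [-9, -8, 2]
  [2, 3, 3]
  [-3, -2, -1]

Apply the min-plus product entry-by-entry:
  C[0][0] = min over k of (A[0][0] + B[0][0] = 10 + -1 = 9, A[0][1] + B[1][0] = 1 + -5 = -4, A[0][2] + B[2][0] = -5 + -4 = -9) = -9 (attained at k = 2)
  C[0][1] = min over k of (A[0][0] + B[0][1] = 10 + 5 = 15, A[0][1] + B[1][1] = 1 + 8 = 9, A[0][2] + B[2][1] = -5 + -3 = -8) = -8 (attained at k = 2)
  C[0][2] = min over k of (A[0][0] + B[0][2] = 10 + -4 = 6, A[0][1] + B[1][2] = 1 + 1 = 2, A[0][2] + B[2][2] = -5 + 9 = 4) = 2 (attained at k = 1)
  C[1][0] = min over k of (A[1][0] + B[0][0] = 7 + -1 = 6, A[1][1] + B[1][0] = 9 + -5 = 4, A[1][2] + B[2][0] = 6 + -4 = 2) = 2 (attained at k = 2)
  C[1][1] = min over k of (A[1][0] + B[0][1] = 7 + 5 = 12, A[1][1] + B[1][1] = 9 + 8 = 17, A[1][2] + B[2][1] = 6 + -3 = 3) = 3 (attained at k = 2)
  C[1][2] = min over k of (A[1][0] + B[0][2] = 7 + -4 = 3, A[1][1] + B[1][2] = 9 + 1 = 10, A[1][2] + B[2][2] = 6 + 9 = 15) = 3 (attained at k = 0)
  C[2][0] = min over k of (A[2][0] + B[0][0] = 3 + -1 = 2, A[2][1] + B[1][0] = 5 + -5 = 0, A[2][2] + B[2][0] = 1 + -4 = -3) = -3 (attained at k = 2)
  C[2][1] = min over k of (A[2][0] + B[0][1] = 3 + 5 = 8, A[2][1] + B[1][1] = 5 + 8 = 13, A[2][2] + B[2][1] = 1 + -3 = -2) = -2 (attained at k = 2)
  C[2][2] = min over k of (A[2][0] + B[0][2] = 3 + -4 = -1, A[2][1] + B[1][2] = 5 + 1 = 6, A[2][2] + B[2][2] = 1 + 9 = 10) = -1 (attained at k = 0)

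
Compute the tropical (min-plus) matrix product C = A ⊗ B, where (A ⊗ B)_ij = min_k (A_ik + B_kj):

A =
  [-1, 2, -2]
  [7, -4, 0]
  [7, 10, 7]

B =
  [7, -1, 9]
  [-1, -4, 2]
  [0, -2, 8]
A ⊗ B =
  [-2, -4, 4]
  [-5, -8, -2]
  [7, 5, 12]

Apply the min-plus product entry-by-entry:
  C[0][0] = min over k of (A[0][0] + B[0][0] = -1 + 7 = 6, A[0][1] + B[1][0] = 2 + -1 = 1, A[0][2] + B[2][0] = -2 + 0 = -2) = -2 (attained at k = 2)
  C[0][1] = min over k of (A[0][0] + B[0][1] = -1 + -1 = -2, A[0][1] + B[1][1] = 2 + -4 = -2, A[0][2] + B[2][1] = -2 + -2 = -4) = -4 (attained at k = 2)
  C[0][2] = min over k of (A[0][0] + B[0][2] = -1 + 9 = 8, A[0][1] + B[1][2] = 2 + 2 = 4, A[0][2] + B[2][2] = -2 + 8 = 6) = 4 (attained at k = 1)
  C[1][0] = min over k of (A[1][0] + B[0][0] = 7 + 7 = 14, A[1][1] + B[1][0] = -4 + -1 = -5, A[1][2] + B[2][0] = 0 + 0 = 0) = -5 (attained at k = 1)
  C[1][1] = min over k of (A[1][0] + B[0][1] = 7 + -1 = 6, A[1][1] + B[1][1] = -4 + -4 = -8, A[1][2] + B[2][1] = 0 + -2 = -2) = -8 (attained at k = 1)
  C[1][2] = min over k of (A[1][0] + B[0][2] = 7 + 9 = 16, A[1][1] + B[1][2] = -4 + 2 = -2, A[1][2] + B[2][2] = 0 + 8 = 8) = -2 (attained at k = 1)
  C[2][0] = min over k of (A[2][0] + B[0][0] = 7 + 7 = 14, A[2][1] + B[1][0] = 10 + -1 = 9, A[2][2] + B[2][0] = 7 + 0 = 7) = 7 (attained at k = 2)
  C[2][1] = min over k of (A[2][0] + B[0][1] = 7 + -1 = 6, A[2][1] + B[1][1] = 10 + -4 = 6, A[2][2] + B[2][1] = 7 + -2 = 5) = 5 (attained at k = 2)
  C[2][2] = min over k of (A[2][0] + B[0][2] = 7 + 9 = 16, A[2][1] + B[1][2] = 10 + 2 = 12, A[2][2] + B[2][2] = 7 + 8 = 15) = 12 (attained at k = 1)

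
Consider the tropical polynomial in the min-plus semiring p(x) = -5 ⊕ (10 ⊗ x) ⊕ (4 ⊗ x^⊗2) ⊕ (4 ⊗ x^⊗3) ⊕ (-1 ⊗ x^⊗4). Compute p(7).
p(7) = -5

A tropical monomial a ⊗ x^⊗i evaluates to a + i · x. Evaluating each term at x = 7:
  Term 0 contributes -5 + 0 · 7 = -5
  Term 1 contributes 10 + 1 · 7 = 17
  Term 2 contributes 4 + 2 · 7 = 18
  Term 3 contributes 4 + 3 · 7 = 25
  Term 4 contributes -1 + 4 · 7 = 27
p(7) = ⊕ of these = min[-5, 17, 18, 25, 27] = -5.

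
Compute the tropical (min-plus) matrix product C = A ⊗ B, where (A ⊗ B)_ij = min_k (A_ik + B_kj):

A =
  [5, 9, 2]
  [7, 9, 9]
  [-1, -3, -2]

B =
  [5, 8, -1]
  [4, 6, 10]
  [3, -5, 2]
A ⊗ B =
  [5, -3, 4]
  [12, 4, 6]
  [1, -7, -2]

Apply the min-plus product entry-by-entry:
  C[0][0] = min over k of (A[0][0] + B[0][0] = 5 + 5 = 10, A[0][1] + B[1][0] = 9 + 4 = 13, A[0][2] + B[2][0] = 2 + 3 = 5) = 5 (attained at k = 2)
  C[0][1] = min over k of (A[0][0] + B[0][1] = 5 + 8 = 13, A[0][1] + B[1][1] = 9 + 6 = 15, A[0][2] + B[2][1] = 2 + -5 = -3) = -3 (attained at k = 2)
  C[0][2] = min over k of (A[0][0] + B[0][2] = 5 + -1 = 4, A[0][1] + B[1][2] = 9 + 10 = 19, A[0][2] + B[2][2] = 2 + 2 = 4) = 4 (attained at k = 0)
  C[1][0] = min over k of (A[1][0] + B[0][0] = 7 + 5 = 12, A[1][1] + B[1][0] = 9 + 4 = 13, A[1][2] + B[2][0] = 9 + 3 = 12) = 12 (attained at k = 0)
  C[1][1] = min over k of (A[1][0] + B[0][1] = 7 + 8 = 15, A[1][1] + B[1][1] = 9 + 6 = 15, A[1][2] + B[2][1] = 9 + -5 = 4) = 4 (attained at k = 2)
  C[1][2] = min over k of (A[1][0] + B[0][2] = 7 + -1 = 6, A[1][1] + B[1][2] = 9 + 10 = 19, A[1][2] + B[2][2] = 9 + 2 = 11) = 6 (attained at k = 0)
  C[2][0] = min over k of (A[2][0] + B[0][0] = -1 + 5 = 4, A[2][1] + B[1][0] = -3 + 4 = 1, A[2][2] + B[2][0] = -2 + 3 = 1) = 1 (attained at k = 1)
  C[2][1] = min over k of (A[2][0] + B[0][1] = -1 + 8 = 7, A[2][1] + B[1][1] = -3 + 6 = 3, A[2][2] + B[2][1] = -2 + -5 = -7) = -7 (attained at k = 2)
  C[2][2] = min over k of (A[2][0] + B[0][2] = -1 + -1 = -2, A[2][1] + B[1][2] = -3 + 10 = 7, A[2][2] + B[2][2] = -2 + 2 = 0) = -2 (attained at k = 0)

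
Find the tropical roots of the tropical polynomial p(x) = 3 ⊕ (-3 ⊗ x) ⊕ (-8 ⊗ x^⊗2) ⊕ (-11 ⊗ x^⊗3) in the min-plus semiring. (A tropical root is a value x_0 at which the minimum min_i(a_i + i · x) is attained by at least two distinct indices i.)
Roots: {3, 5, 6}

Each tropical root is a break point of the lower envelope of the lines y = a_i + i · x (there are 4 lines, with slopes 0, 1, ..., 3). Only the lines that attain the minimum somewhere contribute to roots; other lines are dominated. Here the surviving (envelope) indices are i = 3, i = 2, i = 1, i = 0.
Intersections between consecutive envelope lines give the roots: for adjacent envelope indices i < j the intersection is x = (a_i − a_j) / (j − i). Reading off the sorted break points: {3, 5, 6}.
Verification: at each break x_0, at least two indices attain the minimum of min_i(a_i + i · x_0).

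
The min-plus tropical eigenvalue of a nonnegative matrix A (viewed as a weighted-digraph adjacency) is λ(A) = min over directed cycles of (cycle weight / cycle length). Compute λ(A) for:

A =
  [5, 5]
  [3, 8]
λ(A) = 4

Enumerate directed cycles and compute their means (weight / length). Sample:
  cycle 0 → 0: weight = 5, length = 1, mean = 5/1 ≈ 5.000
  cycle 1 → 1: weight = 8, length = 1, mean = 8/1 ≈ 8.000
  cycle 0 → 1 → 0: weight = 8, length = 2, mean = 8/2 ≈ 4.000
  cycle 1 → 0 → 1: weight = 8, length = 2, mean = 8/2 ≈ 4.000
Minimum mean = 4.000, attained e.g. along the cycle 0 → 1 → 0 with weight 8 and length 2. So λ(A) = 8/2 = 4.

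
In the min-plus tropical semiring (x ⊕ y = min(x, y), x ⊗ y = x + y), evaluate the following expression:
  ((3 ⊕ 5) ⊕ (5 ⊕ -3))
((3 ⊕ 5) ⊕ (5 ⊕ -3)) = -3

Expand innermost to outermost. Recall ⊕ takes the minimum of its arguments and ⊗ takes their sum. Working out the expression ((3 ⊕ 5) ⊕ (5 ⊕ -3)) gives -3.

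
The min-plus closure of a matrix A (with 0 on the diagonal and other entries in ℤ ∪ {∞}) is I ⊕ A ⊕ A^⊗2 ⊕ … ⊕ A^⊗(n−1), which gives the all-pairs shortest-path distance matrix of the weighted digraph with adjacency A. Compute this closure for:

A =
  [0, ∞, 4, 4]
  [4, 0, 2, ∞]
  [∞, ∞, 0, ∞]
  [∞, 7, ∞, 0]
Closure =
  [0, 11, 4, 4]
  [4, 0, 2, 8]
  [∞, ∞, 0, ∞]
  [11, 7, 9, 0]

This is the Floyd-Warshall all-pairs shortest-path computation. For each intermediate vertex k = 0, 1, …, 3, update dist[i][j] ← min(dist[i][j], dist[i][k] + dist[k][j]). The final matrix gives, for each (i, j), the minimum total weight of any directed path from i to j (possibly empty when i = j).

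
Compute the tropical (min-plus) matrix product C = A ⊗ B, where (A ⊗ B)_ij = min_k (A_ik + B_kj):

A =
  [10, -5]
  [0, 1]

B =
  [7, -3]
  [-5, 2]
A ⊗ B =
  [-10, -3]
  [-4, -3]

Apply the min-plus product entry-by-entry:
  C[0][0] = min over k of (A[0][0] + B[0][0] = 10 + 7 = 17, A[0][1] + B[1][0] = -5 + -5 = -10) = -10 (attained at k = 1)
  C[0][1] = min over k of (A[0][0] + B[0][1] = 10 + -3 = 7, A[0][1] + B[1][1] = -5 + 2 = -3) = -3 (attained at k = 1)
  C[1][0] = min over k of (A[1][0] + B[0][0] = 0 + 7 = 7, A[1][1] + B[1][0] = 1 + -5 = -4) = -4 (attained at k = 1)
  C[1][1] = min over k of (A[1][0] + B[0][1] = 0 + -3 = -3, A[1][1] + B[1][1] = 1 + 2 = 3) = -3 (attained at k = 0)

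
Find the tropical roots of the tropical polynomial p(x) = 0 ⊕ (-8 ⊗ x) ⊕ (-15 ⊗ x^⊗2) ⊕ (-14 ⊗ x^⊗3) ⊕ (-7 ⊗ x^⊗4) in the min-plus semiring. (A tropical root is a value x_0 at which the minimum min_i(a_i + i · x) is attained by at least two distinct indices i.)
Roots: {-7, -1, 7, 8}

Each tropical root is a break point of the lower envelope of the lines y = a_i + i · x (there are 5 lines, with slopes 0, 1, ..., 4). Only the lines that attain the minimum somewhere contribute to roots; other lines are dominated. Here the surviving (envelope) indices are i = 4, i = 3, i = 2, i = 1, i = 0.
Intersections between consecutive envelope lines give the roots: for adjacent envelope indices i < j the intersection is x = (a_i − a_j) / (j − i). Reading off the sorted break points: {-7, -1, 7, 8}.
Verification: at each break x_0, at least two indices attain the minimum of min_i(a_i + i · x_0).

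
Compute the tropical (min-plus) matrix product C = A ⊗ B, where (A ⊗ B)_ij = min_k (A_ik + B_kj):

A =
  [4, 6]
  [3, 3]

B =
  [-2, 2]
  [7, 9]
A ⊗ B =
  [2, 6]
  [1, 5]

Apply the min-plus product entry-by-entry:
  C[0][0] = min over k of (A[0][0] + B[0][0] = 4 + -2 = 2, A[0][1] + B[1][0] = 6 + 7 = 13) = 2 (attained at k = 0)
  C[0][1] = min over k of (A[0][0] + B[0][1] = 4 + 2 = 6, A[0][1] + B[1][1] = 6 + 9 = 15) = 6 (attained at k = 0)
  C[1][0] = min over k of (A[1][0] + B[0][0] = 3 + -2 = 1, A[1][1] + B[1][0] = 3 + 7 = 10) = 1 (attained at k = 0)
  C[1][1] = min over k of (A[1][0] + B[0][1] = 3 + 2 = 5, A[1][1] + B[1][1] = 3 + 9 = 12) = 5 (attained at k = 0)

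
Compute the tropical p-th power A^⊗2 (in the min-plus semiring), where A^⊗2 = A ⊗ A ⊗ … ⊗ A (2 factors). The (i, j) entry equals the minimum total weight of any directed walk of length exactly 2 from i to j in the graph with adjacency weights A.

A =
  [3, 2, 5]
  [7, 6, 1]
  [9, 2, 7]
A^⊗2 =
  [6, 5, 3]
  [10, 3, 7]
  [9, 8, 3]

Each entry (A^⊗2)_ij equals the minimum over all length-2 walks i = v_0 → v_1 → … → v_2 = j of Σ_t A[v_t][v_{t+1}]. For example, for (i, j) = (0, 2) we minimise over 3 possible intermediate vertex sequences; the minimum is 3, attained along the walk 0 → 1 → 2.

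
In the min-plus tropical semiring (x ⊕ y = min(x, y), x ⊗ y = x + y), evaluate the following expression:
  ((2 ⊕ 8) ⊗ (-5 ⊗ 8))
((2 ⊕ 8) ⊗ (-5 ⊗ 8)) = 5

Expand innermost to outermost. Recall ⊕ takes the minimum of its arguments and ⊗ takes their sum. Working out the expression ((2 ⊕ 8) ⊗ (-5 ⊗ 8)) gives 5.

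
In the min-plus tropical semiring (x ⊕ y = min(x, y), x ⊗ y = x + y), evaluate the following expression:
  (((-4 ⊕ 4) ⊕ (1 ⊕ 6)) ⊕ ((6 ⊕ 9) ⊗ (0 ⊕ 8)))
(((-4 ⊕ 4) ⊕ (1 ⊕ 6)) ⊕ ((6 ⊕ 9) ⊗ (0 ⊕ 8))) = -4

Expand innermost to outermost. Recall ⊕ takes the minimum of its arguments and ⊗ takes their sum. Working out the expression (((-4 ⊕ 4) ⊕ (1 ⊕ 6)) ⊕ ((6 ⊕ 9) ⊗ (0 ⊕ 8))) gives -4.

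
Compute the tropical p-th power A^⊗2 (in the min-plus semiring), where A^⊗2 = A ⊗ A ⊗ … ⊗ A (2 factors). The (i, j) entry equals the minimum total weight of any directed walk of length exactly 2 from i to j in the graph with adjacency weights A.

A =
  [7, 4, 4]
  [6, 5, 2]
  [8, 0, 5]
A^⊗2 =
  [10, 4, 6]
  [10, 2, 7]
  [6, 5, 2]

Each entry (A^⊗2)_ij equals the minimum over all length-2 walks i = v_0 → v_1 → … → v_2 = j of Σ_t A[v_t][v_{t+1}]. For example, for (i, j) = (0, 2) we minimise over 3 possible intermediate vertex sequences; the minimum is 6, attained along the walk 0 → 1 → 2.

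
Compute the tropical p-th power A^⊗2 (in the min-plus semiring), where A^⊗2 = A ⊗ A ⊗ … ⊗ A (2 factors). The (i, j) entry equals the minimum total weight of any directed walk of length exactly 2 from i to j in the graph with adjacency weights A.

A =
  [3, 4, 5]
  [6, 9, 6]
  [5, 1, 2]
A^⊗2 =
  [6, 6, 7]
  [9, 7, 8]
  [7, 3, 4]

Each entry (A^⊗2)_ij equals the minimum over all length-2 walks i = v_0 → v_1 → … → v_2 = j of Σ_t A[v_t][v_{t+1}]. For example, for (i, j) = (0, 2) we minimise over 3 possible intermediate vertex sequences; the minimum is 7, attained along the walk 0 → 2 → 2.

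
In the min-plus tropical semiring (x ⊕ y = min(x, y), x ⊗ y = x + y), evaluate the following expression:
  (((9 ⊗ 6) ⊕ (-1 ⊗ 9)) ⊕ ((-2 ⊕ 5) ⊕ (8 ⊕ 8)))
(((9 ⊗ 6) ⊕ (-1 ⊗ 9)) ⊕ ((-2 ⊕ 5) ⊕ (8 ⊕ 8))) = -2

Expand innermost to outermost. Recall ⊕ takes the minimum of its arguments and ⊗ takes their sum. Working out the expression (((9 ⊗ 6) ⊕ (-1 ⊗ 9)) ⊕ ((-2 ⊕ 5) ⊕ (8 ⊕ 8))) gives -2.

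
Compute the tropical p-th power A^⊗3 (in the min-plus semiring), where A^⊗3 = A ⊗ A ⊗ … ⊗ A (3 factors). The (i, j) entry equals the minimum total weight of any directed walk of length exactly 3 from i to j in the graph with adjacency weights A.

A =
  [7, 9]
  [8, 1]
A^⊗3 =
  [18, 11]
  [10, 3]

Each entry (A^⊗3)_ij equals the minimum over all length-3 walks i = v_0 → v_1 → … → v_3 = j of Σ_t A[v_t][v_{t+1}]. For example, for (i, j) = (0, 1) we minimise over 4 possible intermediate vertex sequences; the minimum is 11, attained along the walk 0 → 1 → 1 → 1.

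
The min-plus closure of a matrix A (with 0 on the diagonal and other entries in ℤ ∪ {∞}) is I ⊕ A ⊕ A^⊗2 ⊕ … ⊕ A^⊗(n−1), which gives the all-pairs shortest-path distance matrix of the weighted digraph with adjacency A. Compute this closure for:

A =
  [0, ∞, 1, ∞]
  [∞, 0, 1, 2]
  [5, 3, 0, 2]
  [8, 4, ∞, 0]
Closure =
  [0, 4, 1, 3]
  [6, 0, 1, 2]
  [5, 3, 0, 2]
  [8, 4, 5, 0]

This is the Floyd-Warshall all-pairs shortest-path computation. For each intermediate vertex k = 0, 1, …, 3, update dist[i][j] ← min(dist[i][j], dist[i][k] + dist[k][j]). The final matrix gives, for each (i, j), the minimum total weight of any directed path from i to j (possibly empty when i = j).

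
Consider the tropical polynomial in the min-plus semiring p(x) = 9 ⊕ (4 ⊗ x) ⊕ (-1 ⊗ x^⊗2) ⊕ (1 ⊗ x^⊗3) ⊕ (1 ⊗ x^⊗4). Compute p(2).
p(2) = 3

A tropical monomial a ⊗ x^⊗i evaluates to a + i · x. Evaluating each term at x = 2:
  Term 0 contributes 9 + 0 · 2 = 9
  Term 1 contributes 4 + 1 · 2 = 6
  Term 2 contributes -1 + 2 · 2 = 3
  Term 3 contributes 1 + 3 · 2 = 7
  Term 4 contributes 1 + 4 · 2 = 9
p(2) = ⊕ of these = min[9, 6, 3, 7, 9] = 3.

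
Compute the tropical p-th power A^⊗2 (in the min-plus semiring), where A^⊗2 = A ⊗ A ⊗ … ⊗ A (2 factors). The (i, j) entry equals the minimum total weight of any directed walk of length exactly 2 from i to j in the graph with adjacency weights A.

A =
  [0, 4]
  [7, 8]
A^⊗2 =
  [0, 4]
  [7, 11]

Each entry (A^⊗2)_ij equals the minimum over all length-2 walks i = v_0 → v_1 → … → v_2 = j of Σ_t A[v_t][v_{t+1}]. For example, for (i, j) = (0, 1) we minimise over 2 possible intermediate vertex sequences; the minimum is 4, attained along the walk 0 → 0 → 1.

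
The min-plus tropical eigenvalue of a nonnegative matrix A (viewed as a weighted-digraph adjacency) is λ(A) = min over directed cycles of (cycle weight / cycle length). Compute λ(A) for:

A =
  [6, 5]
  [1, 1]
λ(A) = 1

Enumerate directed cycles and compute their means (weight / length). Sample:
  cycle 0 → 0: weight = 6, length = 1, mean = 6/1 ≈ 6.000
  cycle 1 → 1: weight = 1, length = 1, mean = 1/1 ≈ 1.000
  cycle 0 → 1 → 0: weight = 6, length = 2, mean = 6/2 ≈ 3.000
  cycle 1 → 0 → 1: weight = 6, length = 2, mean = 6/2 ≈ 3.000
Minimum mean = 1.000, attained e.g. along the cycle 1 → 1 with weight 1 and length 1. So λ(A) = 1/1 = 1.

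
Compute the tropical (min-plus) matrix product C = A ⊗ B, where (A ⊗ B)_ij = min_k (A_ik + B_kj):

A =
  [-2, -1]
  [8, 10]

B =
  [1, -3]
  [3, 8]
A ⊗ B =
  [-1, -5]
  [9, 5]

Apply the min-plus product entry-by-entry:
  C[0][0] = min over k of (A[0][0] + B[0][0] = -2 + 1 = -1, A[0][1] + B[1][0] = -1 + 3 = 2) = -1 (attained at k = 0)
  C[0][1] = min over k of (A[0][0] + B[0][1] = -2 + -3 = -5, A[0][1] + B[1][1] = -1 + 8 = 7) = -5 (attained at k = 0)
  C[1][0] = min over k of (A[1][0] + B[0][0] = 8 + 1 = 9, A[1][1] + B[1][0] = 10 + 3 = 13) = 9 (attained at k = 0)
  C[1][1] = min over k of (A[1][0] + B[0][1] = 8 + -3 = 5, A[1][1] + B[1][1] = 10 + 8 = 18) = 5 (attained at k = 0)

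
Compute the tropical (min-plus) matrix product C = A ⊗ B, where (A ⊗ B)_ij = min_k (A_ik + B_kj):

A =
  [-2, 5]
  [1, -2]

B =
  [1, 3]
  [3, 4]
A ⊗ B =
  [-1, 1]
  [1, 2]

Apply the min-plus product entry-by-entry:
  C[0][0] = min over k of (A[0][0] + B[0][0] = -2 + 1 = -1, A[0][1] + B[1][0] = 5 + 3 = 8) = -1 (attained at k = 0)
  C[0][1] = min over k of (A[0][0] + B[0][1] = -2 + 3 = 1, A[0][1] + B[1][1] = 5 + 4 = 9) = 1 (attained at k = 0)
  C[1][0] = min over k of (A[1][0] + B[0][0] = 1 + 1 = 2, A[1][1] + B[1][0] = -2 + 3 = 1) = 1 (attained at k = 1)
  C[1][1] = min over k of (A[1][0] + B[0][1] = 1 + 3 = 4, A[1][1] + B[1][1] = -2 + 4 = 2) = 2 (attained at k = 1)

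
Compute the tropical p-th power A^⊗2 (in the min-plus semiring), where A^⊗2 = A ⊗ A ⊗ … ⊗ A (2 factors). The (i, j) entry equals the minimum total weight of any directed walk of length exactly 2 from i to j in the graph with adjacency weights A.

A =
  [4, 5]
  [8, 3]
A^⊗2 =
  [8, 8]
  [11, 6]

Each entry (A^⊗2)_ij equals the minimum over all length-2 walks i = v_0 → v_1 → … → v_2 = j of Σ_t A[v_t][v_{t+1}]. For example, for (i, j) = (0, 1) we minimise over 2 possible intermediate vertex sequences; the minimum is 8, attained along the walk 0 → 1 → 1.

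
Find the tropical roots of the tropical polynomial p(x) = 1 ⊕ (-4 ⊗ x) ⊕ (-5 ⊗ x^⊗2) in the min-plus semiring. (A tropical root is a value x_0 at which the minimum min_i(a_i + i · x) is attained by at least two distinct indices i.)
Roots: {1, 5}

Each tropical root is a break point of the lower envelope of the lines y = a_i + i · x (there are 3 lines, with slopes 0, 1, ..., 2). Only the lines that attain the minimum somewhere contribute to roots; other lines are dominated. Here the surviving (envelope) indices are i = 2, i = 1, i = 0.
Intersections between consecutive envelope lines give the roots: for adjacent envelope indices i < j the intersection is x = (a_i − a_j) / (j − i). Reading off the sorted break points: {1, 5}.
Verification: at each break x_0, at least two indices attain the minimum of min_i(a_i + i · x_0).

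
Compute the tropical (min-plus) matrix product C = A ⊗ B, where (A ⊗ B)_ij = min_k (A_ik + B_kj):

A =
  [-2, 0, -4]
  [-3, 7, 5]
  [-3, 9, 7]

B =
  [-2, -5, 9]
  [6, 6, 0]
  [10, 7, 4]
A ⊗ B =
  [-4, -7, 0]
  [-5, -8, 6]
  [-5, -8, 6]

Apply the min-plus product entry-by-entry:
  C[0][0] = min over k of (A[0][0] + B[0][0] = -2 + -2 = -4, A[0][1] + B[1][0] = 0 + 6 = 6, A[0][2] + B[2][0] = -4 + 10 = 6) = -4 (attained at k = 0)
  C[0][1] = min over k of (A[0][0] + B[0][1] = -2 + -5 = -7, A[0][1] + B[1][1] = 0 + 6 = 6, A[0][2] + B[2][1] = -4 + 7 = 3) = -7 (attained at k = 0)
  C[0][2] = min over k of (A[0][0] + B[0][2] = -2 + 9 = 7, A[0][1] + B[1][2] = 0 + 0 = 0, A[0][2] + B[2][2] = -4 + 4 = 0) = 0 (attained at k = 1)
  C[1][0] = min over k of (A[1][0] + B[0][0] = -3 + -2 = -5, A[1][1] + B[1][0] = 7 + 6 = 13, A[1][2] + B[2][0] = 5 + 10 = 15) = -5 (attained at k = 0)
  C[1][1] = min over k of (A[1][0] + B[0][1] = -3 + -5 = -8, A[1][1] + B[1][1] = 7 + 6 = 13, A[1][2] + B[2][1] = 5 + 7 = 12) = -8 (attained at k = 0)
  C[1][2] = min over k of (A[1][0] + B[0][2] = -3 + 9 = 6, A[1][1] + B[1][2] = 7 + 0 = 7, A[1][2] + B[2][2] = 5 + 4 = 9) = 6 (attained at k = 0)
  C[2][0] = min over k of (A[2][0] + B[0][0] = -3 + -2 = -5, A[2][1] + B[1][0] = 9 + 6 = 15, A[2][2] + B[2][0] = 7 + 10 = 17) = -5 (attained at k = 0)
  C[2][1] = min over k of (A[2][0] + B[0][1] = -3 + -5 = -8, A[2][1] + B[1][1] = 9 + 6 = 15, A[2][2] + B[2][1] = 7 + 7 = 14) = -8 (attained at k = 0)
  C[2][2] = min over k of (A[2][0] + B[0][2] = -3 + 9 = 6, A[2][1] + B[1][2] = 9 + 0 = 9, A[2][2] + B[2][2] = 7 + 4 = 11) = 6 (attained at k = 0)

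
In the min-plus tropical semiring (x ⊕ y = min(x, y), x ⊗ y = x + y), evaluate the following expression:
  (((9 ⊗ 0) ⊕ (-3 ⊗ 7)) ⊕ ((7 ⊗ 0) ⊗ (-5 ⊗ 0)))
(((9 ⊗ 0) ⊕ (-3 ⊗ 7)) ⊕ ((7 ⊗ 0) ⊗ (-5 ⊗ 0))) = 2

Expand innermost to outermost. Recall ⊕ takes the minimum of its arguments and ⊗ takes their sum. Working out the expression (((9 ⊗ 0) ⊕ (-3 ⊗ 7)) ⊕ ((7 ⊗ 0) ⊗ (-5 ⊗ 0))) gives 2.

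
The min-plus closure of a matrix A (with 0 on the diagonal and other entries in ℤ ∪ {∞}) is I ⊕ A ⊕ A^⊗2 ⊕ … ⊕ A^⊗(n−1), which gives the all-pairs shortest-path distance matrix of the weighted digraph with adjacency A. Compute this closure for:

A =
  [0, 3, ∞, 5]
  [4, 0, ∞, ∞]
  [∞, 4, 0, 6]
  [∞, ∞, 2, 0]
Closure =
  [0, 3, 7, 5]
  [4, 0, 11, 9]
  [8, 4, 0, 6]
  [10, 6, 2, 0]

This is the Floyd-Warshall all-pairs shortest-path computation. For each intermediate vertex k = 0, 1, …, 3, update dist[i][j] ← min(dist[i][j], dist[i][k] + dist[k][j]). The final matrix gives, for each (i, j), the minimum total weight of any directed path from i to j (possibly empty when i = j).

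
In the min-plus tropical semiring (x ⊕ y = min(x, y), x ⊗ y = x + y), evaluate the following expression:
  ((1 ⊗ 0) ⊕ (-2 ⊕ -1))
((1 ⊗ 0) ⊕ (-2 ⊕ -1)) = -2

Expand innermost to outermost. Recall ⊕ takes the minimum of its arguments and ⊗ takes their sum. Working out the expression ((1 ⊗ 0) ⊕ (-2 ⊕ -1)) gives -2.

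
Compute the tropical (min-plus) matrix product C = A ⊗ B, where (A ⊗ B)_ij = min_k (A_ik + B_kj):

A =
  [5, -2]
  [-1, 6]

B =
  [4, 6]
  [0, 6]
A ⊗ B =
  [-2, 4]
  [3, 5]

Apply the min-plus product entry-by-entry:
  C[0][0] = min over k of (A[0][0] + B[0][0] = 5 + 4 = 9, A[0][1] + B[1][0] = -2 + 0 = -2) = -2 (attained at k = 1)
  C[0][1] = min over k of (A[0][0] + B[0][1] = 5 + 6 = 11, A[0][1] + B[1][1] = -2 + 6 = 4) = 4 (attained at k = 1)
  C[1][0] = min over k of (A[1][0] + B[0][0] = -1 + 4 = 3, A[1][1] + B[1][0] = 6 + 0 = 6) = 3 (attained at k = 0)
  C[1][1] = min over k of (A[1][0] + B[0][1] = -1 + 6 = 5, A[1][1] + B[1][1] = 6 + 6 = 12) = 5 (attained at k = 0)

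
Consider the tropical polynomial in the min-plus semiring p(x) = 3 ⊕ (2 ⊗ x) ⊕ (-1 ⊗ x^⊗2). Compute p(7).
p(7) = 3

A tropical monomial a ⊗ x^⊗i evaluates to a + i · x. Evaluating each term at x = 7:
  Term 0 contributes 3 + 0 · 7 = 3
  Term 1 contributes 2 + 1 · 7 = 9
  Term 2 contributes -1 + 2 · 7 = 13
p(7) = ⊕ of these = min[3, 9, 13] = 3.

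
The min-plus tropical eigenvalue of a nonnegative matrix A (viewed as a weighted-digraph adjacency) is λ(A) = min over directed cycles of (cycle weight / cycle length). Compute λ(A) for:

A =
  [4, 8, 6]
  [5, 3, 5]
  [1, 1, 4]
λ(A) = 3

Enumerate directed cycles and compute their means (weight / length). Sample:
  cycle 0 → 0: weight = 4, length = 1, mean = 4/1 ≈ 4.000
  cycle 1 → 1: weight = 3, length = 1, mean = 3/1 ≈ 3.000
  cycle 2 → 2: weight = 4, length = 1, mean = 4/1 ≈ 4.000
  cycle 0 → 1 → 0: weight = 13, length = 2, mean = 13/2 ≈ 6.500
  cycle 0 → 2 → 0: weight = 7, length = 2, mean = 7/2 ≈ 3.500
  cycle 1 → 0 → 1: weight = 13, length = 2, mean = 13/2 ≈ 6.500
Minimum mean = 3.000, attained e.g. along the cycle 1 → 1 with weight 3 and length 1. So λ(A) = 3/1 = 3.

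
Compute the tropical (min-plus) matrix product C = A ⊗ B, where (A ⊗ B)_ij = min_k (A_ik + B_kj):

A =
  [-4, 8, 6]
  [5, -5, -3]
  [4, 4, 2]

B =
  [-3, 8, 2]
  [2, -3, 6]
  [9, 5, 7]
A ⊗ B =
  [-7, 4, -2]
  [-3, -8, 1]
  [1, 1, 6]

Apply the min-plus product entry-by-entry:
  C[0][0] = min over k of (A[0][0] + B[0][0] = -4 + -3 = -7, A[0][1] + B[1][0] = 8 + 2 = 10, A[0][2] + B[2][0] = 6 + 9 = 15) = -7 (attained at k = 0)
  C[0][1] = min over k of (A[0][0] + B[0][1] = -4 + 8 = 4, A[0][1] + B[1][1] = 8 + -3 = 5, A[0][2] + B[2][1] = 6 + 5 = 11) = 4 (attained at k = 0)
  C[0][2] = min over k of (A[0][0] + B[0][2] = -4 + 2 = -2, A[0][1] + B[1][2] = 8 + 6 = 14, A[0][2] + B[2][2] = 6 + 7 = 13) = -2 (attained at k = 0)
  C[1][0] = min over k of (A[1][0] + B[0][0] = 5 + -3 = 2, A[1][1] + B[1][0] = -5 + 2 = -3, A[1][2] + B[2][0] = -3 + 9 = 6) = -3 (attained at k = 1)
  C[1][1] = min over k of (A[1][0] + B[0][1] = 5 + 8 = 13, A[1][1] + B[1][1] = -5 + -3 = -8, A[1][2] + B[2][1] = -3 + 5 = 2) = -8 (attained at k = 1)
  C[1][2] = min over k of (A[1][0] + B[0][2] = 5 + 2 = 7, A[1][1] + B[1][2] = -5 + 6 = 1, A[1][2] + B[2][2] = -3 + 7 = 4) = 1 (attained at k = 1)
  C[2][0] = min over k of (A[2][0] + B[0][0] = 4 + -3 = 1, A[2][1] + B[1][0] = 4 + 2 = 6, A[2][2] + B[2][0] = 2 + 9 = 11) = 1 (attained at k = 0)
  C[2][1] = min over k of (A[2][0] + B[0][1] = 4 + 8 = 12, A[2][1] + B[1][1] = 4 + -3 = 1, A[2][2] + B[2][1] = 2 + 5 = 7) = 1 (attained at k = 1)
  C[2][2] = min over k of (A[2][0] + B[0][2] = 4 + 2 = 6, A[2][1] + B[1][2] = 4 + 6 = 10, A[2][2] + B[2][2] = 2 + 7 = 9) = 6 (attained at k = 0)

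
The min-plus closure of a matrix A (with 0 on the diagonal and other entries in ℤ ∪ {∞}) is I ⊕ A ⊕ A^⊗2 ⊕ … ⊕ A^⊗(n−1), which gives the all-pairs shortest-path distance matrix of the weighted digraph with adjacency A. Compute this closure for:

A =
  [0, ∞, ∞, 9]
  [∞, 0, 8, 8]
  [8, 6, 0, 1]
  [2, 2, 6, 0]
Closure =
  [0, 11, 15, 9]
  [10, 0, 8, 8]
  [3, 3, 0, 1]
  [2, 2, 6, 0]

This is the Floyd-Warshall all-pairs shortest-path computation. For each intermediate vertex k = 0, 1, …, 3, update dist[i][j] ← min(dist[i][j], dist[i][k] + dist[k][j]). The final matrix gives, for each (i, j), the minimum total weight of any directed path from i to j (possibly empty when i = j).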